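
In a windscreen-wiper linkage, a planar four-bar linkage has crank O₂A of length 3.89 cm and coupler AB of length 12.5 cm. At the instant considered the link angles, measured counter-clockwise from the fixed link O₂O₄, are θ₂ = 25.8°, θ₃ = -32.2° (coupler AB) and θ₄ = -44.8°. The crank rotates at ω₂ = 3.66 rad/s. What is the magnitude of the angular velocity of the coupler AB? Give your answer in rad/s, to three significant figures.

ω₂ = 3.66 rad/s
Differentiating the loop-closure r₂e^{iθ₂}+r₃e^{iθ₃}=r₁+r₄e^{iθ₄} gives r₂ω₂e^{iθ₂}+r₃ω₃e^{iθ₃}=r₄ω₄e^{iθ₄}.
Eliminating the other unknown: ω₃ = r₂ω₂ sin(θ₄−θ₂) / [r₃ sin(θ₃−θ₄)].
Numerator sine = -0.94322; denominator sine = +0.21814.
Result = 0.0389·3.66·(-0.94322) / (0.125·(+0.21814)) = -4.9249 rad/s; magnitude 4.9249 rad/s.

4.92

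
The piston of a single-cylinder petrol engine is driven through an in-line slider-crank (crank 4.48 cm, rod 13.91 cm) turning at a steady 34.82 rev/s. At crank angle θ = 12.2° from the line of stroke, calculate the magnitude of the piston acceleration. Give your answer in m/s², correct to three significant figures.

ω = 2π·34.8 = 218.8 rad/s
x(θ) = r cosθ + √(L² − r² sin²θ); with ω constant, a = ω²·d²x/dθ².
d²x/dθ² = −r cosθ − r²(cos2θ)/√u − r⁴ sin²2θ/(4u^{3/2}),  u = L² − r² sin²θ = 0.0192592 m².
Substituting r = 0.0448 m, L = 0.1391 m, θ = 12.2°: d²x/dθ² = -0.057023 m.
a = ω²·d²x/dθ² = (218.8)²·(-0.057023) = -2729.4 m/s²;  |a| = 2729.4 m/s².

2730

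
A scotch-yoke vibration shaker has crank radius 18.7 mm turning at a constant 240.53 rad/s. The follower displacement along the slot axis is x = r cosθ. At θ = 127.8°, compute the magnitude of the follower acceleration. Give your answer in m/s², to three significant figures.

ω = 240.5 rad/s
x = r cosθ ⇒ ẍ = −rω² cosθ (ω constant).
|a| = rω²|cosθ| = 0.0187·(240.5)²·|cos 127.8°| = 663.09 m/s².

663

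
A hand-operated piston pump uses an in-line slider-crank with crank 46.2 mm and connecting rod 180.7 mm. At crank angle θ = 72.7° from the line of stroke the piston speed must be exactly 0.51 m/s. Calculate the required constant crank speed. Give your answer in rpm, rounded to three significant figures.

For an in-line slider-crank, |v_piston| = rω|sinθ|·[1 + r cosθ/√(L² − r² sin²θ)].
With r = 0.0462 m, L = 0.1807 m, θ = 72.7°: the bracketed kinematic factor |dx/dθ| = 0.047568 m.
ω = v/|dx/dθ| = 0.51/0.047568 = 10.721 rad/s.
N = 60ω/(2π) = 102.38 rpm.

102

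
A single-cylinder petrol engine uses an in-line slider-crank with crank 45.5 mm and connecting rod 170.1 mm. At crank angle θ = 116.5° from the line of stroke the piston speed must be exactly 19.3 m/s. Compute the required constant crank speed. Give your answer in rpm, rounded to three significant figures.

For an in-line slider-crank, |v_piston| = rω|sinθ|·[1 + r cosθ/√(L² − r² sin²θ)].
With r = 0.0455 m, L = 0.1701 m, θ = 116.5°: the bracketed kinematic factor |dx/dθ| = 0.035714 m.
ω = v/|dx/dθ| = 19.3/0.035714 = 540.4 rad/s.
N = 60ω/(2π) = 5160.5 rpm.

5160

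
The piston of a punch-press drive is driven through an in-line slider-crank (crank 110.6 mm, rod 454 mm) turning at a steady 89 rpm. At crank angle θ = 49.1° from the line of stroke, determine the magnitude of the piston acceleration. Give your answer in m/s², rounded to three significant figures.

ω = 2π·89/60 = 9.32 rad/s
x(θ) = r cosθ + √(L² − r² sin²θ); with ω constant, a = ω²·d²x/dθ².
d²x/dθ² = −r cosθ − r²(cos2θ)/√u − r⁴ sin²2θ/(4u^{3/2}),  u = L² − r² sin²θ = 0.199127 m².
Substituting r = 0.1106 m, L = 0.454 m, θ = 49.1°: d²x/dθ² = -0.068917 m.
a = ω²·d²x/dθ² = (9.32)²·(-0.068917) = -5.9864 m/s²;  |a| = 5.9864 m/s².

5.99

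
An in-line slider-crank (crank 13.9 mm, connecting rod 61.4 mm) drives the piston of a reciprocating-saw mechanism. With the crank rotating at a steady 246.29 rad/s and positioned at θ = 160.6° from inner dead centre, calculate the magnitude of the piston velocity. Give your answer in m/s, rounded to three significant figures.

0.894

ω = 246.3 rad/s
For an in-line slider-crank, x = r cosθ + √(L² − r² sin²θ), so v = −rω sinθ·[1 + r cosθ/√(L² − r² sin²θ)].
With r = 0.0139 m, L = 0.0614 m, θ = 160.6°: √(L² − r² sin²θ) = 0.061226 m.
v = −0.0139·246.3·0.33216·[1 + 0.0139·-0.94322/0.061226] = -0.89363 m/s.
|v| = 0.89363 m/s.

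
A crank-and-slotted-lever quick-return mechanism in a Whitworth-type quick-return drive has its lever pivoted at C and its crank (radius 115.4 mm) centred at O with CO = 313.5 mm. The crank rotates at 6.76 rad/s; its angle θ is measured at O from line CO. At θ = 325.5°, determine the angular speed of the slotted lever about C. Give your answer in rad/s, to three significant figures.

1.70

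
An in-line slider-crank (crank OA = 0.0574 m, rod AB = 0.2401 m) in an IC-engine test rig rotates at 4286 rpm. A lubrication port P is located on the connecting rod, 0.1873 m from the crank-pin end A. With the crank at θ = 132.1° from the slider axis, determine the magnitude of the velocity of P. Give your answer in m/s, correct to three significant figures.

17.1

ω = 448.8 rad/s.  Crank-pin speed |V_A| = rω = 25.763 m/s, perpendicular to OA.
Rod angle: sinφ = −(r/L) sinθ ⇒ φ = -10.217°; ω_rod = −rω cosθ/√(L²−r²sin²θ) = +73.096 rad/s.
V_P = V_A + ω_rod × AP, with AP = 0.1873 m along the rod.
Components: V_Px = −rω sinθ − a·ω_rod·sinφ = -16.687 m/s;  V_Py = rω cosθ + a·ω_rod·cosφ = -3.7983 m/s.
|V_P| = √(V_Px² + V_Py²) = 17.114 m/s.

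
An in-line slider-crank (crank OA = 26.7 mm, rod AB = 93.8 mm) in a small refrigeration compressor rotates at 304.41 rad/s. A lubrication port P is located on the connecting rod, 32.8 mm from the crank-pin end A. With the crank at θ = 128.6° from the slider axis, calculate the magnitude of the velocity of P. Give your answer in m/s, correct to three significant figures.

ω = 304.4 rad/s.  Crank-pin speed |V_A| = rω = 8.1277 m/s, perpendicular to OA.
Rod angle: sinφ = −(r/L) sinθ ⇒ φ = -12.853°; ω_rod = −rω cosθ/√(L²−r²sin²θ) = +55.448 rad/s.
V_P = V_A + ω_rod × AP, with AP = 0.0328 m along the rod.
Components: V_Px = −rω sinθ − a·ω_rod·sinφ = -5.9474 m/s;  V_Py = rω cosθ + a·ω_rod·cosφ = -3.2976 m/s.
|V_P| = √(V_Px² + V_Py²) = 6.8004 m/s.

6.80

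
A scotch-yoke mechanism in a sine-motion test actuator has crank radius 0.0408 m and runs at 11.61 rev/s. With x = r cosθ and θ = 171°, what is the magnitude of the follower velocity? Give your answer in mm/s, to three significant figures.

466

ω = 72.95 rad/s (from 11.61 rev/s).
x = r cosθ ⇒ ẋ = −rω sinθ.
|v| = rω|sinθ| = 0.0408·72.95·|sin 171°| = 0.46559 m/s = 465.59 mm/s.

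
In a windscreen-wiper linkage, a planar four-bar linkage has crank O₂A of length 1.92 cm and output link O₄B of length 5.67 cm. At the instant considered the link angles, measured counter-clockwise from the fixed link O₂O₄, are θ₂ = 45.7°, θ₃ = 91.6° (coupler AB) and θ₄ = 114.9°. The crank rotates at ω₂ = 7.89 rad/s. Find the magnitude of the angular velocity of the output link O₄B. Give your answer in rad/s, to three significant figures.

ω₂ = 7.89 rad/s
Differentiating the loop-closure r₂e^{iθ₂}+r₃e^{iθ₃}=r₁+r₄e^{iθ₄} gives r₂ω₂e^{iθ₂}+r₃ω₃e^{iθ₃}=r₄ω₄e^{iθ₄}.
Eliminating the other unknown: ω₄ = r₂ω₂ sin(θ₂−θ₃) / [r₄ sin(θ₄−θ₃)].
Numerator sine = -0.71813; denominator sine = +0.39555.
Result = 0.0192·7.89·(-0.71813) / (0.0567·(+0.39555)) = -4.8506 rad/s; magnitude 4.8506 rad/s.

4.85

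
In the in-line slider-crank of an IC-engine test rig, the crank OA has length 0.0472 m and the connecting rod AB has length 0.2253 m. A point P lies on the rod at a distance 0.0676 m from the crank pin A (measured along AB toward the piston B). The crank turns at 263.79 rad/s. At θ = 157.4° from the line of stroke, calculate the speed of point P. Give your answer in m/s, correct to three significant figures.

9.22

ω = 263.8 rad/s.  Crank-pin speed |V_A| = rω = 12.451 m/s, perpendicular to OA.
Rod angle: sinφ = −(r/L) sinθ ⇒ φ = -4.618°; ω_rod = −rω cosθ/√(L²−r²sin²θ) = +51.186 rad/s.
V_P = V_A + ω_rod × AP, with AP = 0.0676 m along the rod.
Components: V_Px = −rω sinθ − a·ω_rod·sinφ = -4.5062 m/s;  V_Py = rω cosθ + a·ω_rod·cosφ = -8.0458 m/s.
|V_P| = √(V_Px² + V_Py²) = 9.2218 m/s.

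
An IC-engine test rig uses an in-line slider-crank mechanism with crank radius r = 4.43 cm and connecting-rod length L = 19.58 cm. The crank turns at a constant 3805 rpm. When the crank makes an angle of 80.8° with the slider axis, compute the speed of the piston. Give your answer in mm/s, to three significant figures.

ω = 2π·3805/60 = 398.5 rad/s
For an in-line slider-crank, x = r cosθ + √(L² − r² sin²θ), so v = −rω sinθ·[1 + r cosθ/√(L² − r² sin²θ)].
With r = 0.0443 m, L = 0.1958 m, θ = 80.8°: √(L² − r² sin²θ) = 0.19085 m.
v = −0.0443·398.5·0.98714·[1 + 0.0443·0.15988/0.19085] = -18.071 m/s.
|v| = 18.071 m/s = 18071 mm/s.

18100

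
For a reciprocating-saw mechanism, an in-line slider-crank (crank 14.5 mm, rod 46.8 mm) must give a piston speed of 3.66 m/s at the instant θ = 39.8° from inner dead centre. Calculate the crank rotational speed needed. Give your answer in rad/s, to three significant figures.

For an in-line slider-crank, |v_piston| = rω|sinθ|·[1 + r cosθ/√(L² − r² sin²θ)].
With r = 0.0145 m, L = 0.0468 m, θ = 39.8°: the bracketed kinematic factor |dx/dθ| = 0.011536 m.
ω = v/|dx/dθ| = 3.66/0.011536 = 317.28 rad/s.

317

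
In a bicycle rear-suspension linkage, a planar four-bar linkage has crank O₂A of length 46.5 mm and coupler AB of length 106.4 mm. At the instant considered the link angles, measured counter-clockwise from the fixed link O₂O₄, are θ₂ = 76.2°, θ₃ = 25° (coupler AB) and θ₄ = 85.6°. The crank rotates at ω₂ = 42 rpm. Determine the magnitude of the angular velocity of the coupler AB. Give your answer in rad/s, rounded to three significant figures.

0.360

ω₂ = 4.398 rad/s (from 42 rpm).
Differentiating the loop-closure r₂e^{iθ₂}+r₃e^{iθ₃}=r₁+r₄e^{iθ₄} gives r₂ω₂e^{iθ₂}+r₃ω₃e^{iθ₃}=r₄ω₄e^{iθ₄}.
Eliminating the other unknown: ω₃ = r₂ω₂ sin(θ₄−θ₂) / [r₃ sin(θ₃−θ₄)].
Numerator sine = +0.16333; denominator sine = -0.87121.
Result = 0.0465·4.398·(+0.16333) / (0.1064·(-0.87121)) = -0.36035 rad/s; magnitude 0.36035 rad/s.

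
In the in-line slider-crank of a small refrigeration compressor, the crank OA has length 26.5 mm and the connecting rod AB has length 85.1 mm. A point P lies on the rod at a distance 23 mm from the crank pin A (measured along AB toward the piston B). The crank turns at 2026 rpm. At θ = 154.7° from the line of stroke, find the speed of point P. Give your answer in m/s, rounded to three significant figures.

ω = 212.2 rad/s.  Crank-pin speed |V_A| = rω = 5.6223 m/s, perpendicular to OA.
Rod angle: sinφ = −(r/L) sinθ ⇒ φ = -7.648°; ω_rod = −rω cosθ/√(L²−r²sin²θ) = +60.266 rad/s.
V_P = V_A + ω_rod × AP, with AP = 0.023 m along the rod.
Components: V_Px = −rω sinθ − a·ω_rod·sinφ = -2.2183 m/s;  V_Py = rω cosθ + a·ω_rod·cosφ = -3.7092 m/s.
|V_P| = √(V_Px² + V_Py²) = 4.3219 m/s.

4.32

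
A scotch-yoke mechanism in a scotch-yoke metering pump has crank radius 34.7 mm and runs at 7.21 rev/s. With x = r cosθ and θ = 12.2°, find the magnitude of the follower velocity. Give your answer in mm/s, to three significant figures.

ω = 45.3 rad/s (from 7.21 rev/s).
x = r cosθ ⇒ ẋ = −rω sinθ.
|v| = rω|sinθ| = 0.0347·45.3·|sin 12.2°| = 0.3322 m/s = 332.2 mm/s.

332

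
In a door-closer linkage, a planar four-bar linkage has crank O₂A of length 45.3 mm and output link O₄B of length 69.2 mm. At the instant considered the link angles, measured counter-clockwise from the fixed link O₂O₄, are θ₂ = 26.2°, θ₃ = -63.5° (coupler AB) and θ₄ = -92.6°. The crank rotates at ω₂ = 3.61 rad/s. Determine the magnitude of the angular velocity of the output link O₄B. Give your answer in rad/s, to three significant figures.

4.86

ω₂ = 3.61 rad/s
Differentiating the loop-closure r₂e^{iθ₂}+r₃e^{iθ₃}=r₁+r₄e^{iθ₄} gives r₂ω₂e^{iθ₂}+r₃ω₃e^{iθ₃}=r₄ω₄e^{iθ₄}.
Eliminating the other unknown: ω₄ = r₂ω₂ sin(θ₂−θ₃) / [r₄ sin(θ₄−θ₃)].
Numerator sine = +0.99999; denominator sine = -0.48634.
Result = 0.0453·3.61·(+0.99999) / (0.0692·(-0.48634)) = -4.8591 rad/s; magnitude 4.8591 rad/s.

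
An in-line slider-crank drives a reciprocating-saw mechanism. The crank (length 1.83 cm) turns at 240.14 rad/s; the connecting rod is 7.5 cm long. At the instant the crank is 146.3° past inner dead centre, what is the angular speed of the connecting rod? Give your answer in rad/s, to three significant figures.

49.2

ω = 240.1 rad/s
The rod makes angle φ with the slider axis where L sinφ = r sinθ; differentiating, L cosφ·φ̇ = r ω cosθ.
L cosφ = √(L² − r² sin²θ) = 0.07431 m.
|ω_rod| = r ω |cosθ| / √(L² − r² sin²θ) = 0.0183·240.1·0.83195/0.07431 = 49.201 rad/s.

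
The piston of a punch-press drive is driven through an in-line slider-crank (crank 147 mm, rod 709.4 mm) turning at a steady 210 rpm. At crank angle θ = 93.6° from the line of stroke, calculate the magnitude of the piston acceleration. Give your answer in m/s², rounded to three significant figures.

19.4

ω = 2π·210/60 = 21.99 rad/s
x(θ) = r cosθ + √(L² − r² sin²θ); with ω constant, a = ω²·d²x/dθ².
d²x/dθ² = −r cosθ − r²(cos2θ)/√u − r⁴ sin²2θ/(4u^{3/2}),  u = L² − r² sin²θ = 0.481725 m².
Substituting r = 0.147 m, L = 0.7094 m, θ = 93.6°: d²x/dθ² = +0.040113 m.
a = ω²·d²x/dθ² = (21.99)²·(+0.040113) = +19.399 m/s²;  |a| = 19.399 m/s².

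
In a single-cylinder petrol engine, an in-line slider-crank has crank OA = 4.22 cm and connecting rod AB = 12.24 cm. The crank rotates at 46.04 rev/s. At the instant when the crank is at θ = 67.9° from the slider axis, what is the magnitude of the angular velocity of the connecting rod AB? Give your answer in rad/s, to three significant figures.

ω = 289.3 rad/s (converted from 46.04 rev/s).
The rod makes angle φ with the slider axis where L sinφ = r sinθ; differentiating, L cosφ·φ̇ = r ω cosθ.
L cosφ = √(L² − r² sin²θ) = 0.11599 m.
|ω_rod| = r ω |cosθ| / √(L² − r² sin²θ) = 0.0422·289.3·0.37622/0.11599 = 39.597 rad/s.

39.6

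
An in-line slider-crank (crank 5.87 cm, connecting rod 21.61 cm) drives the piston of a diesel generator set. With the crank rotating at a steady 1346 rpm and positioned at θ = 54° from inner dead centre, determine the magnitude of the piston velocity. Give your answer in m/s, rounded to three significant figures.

ω = 2π·1346/60 = 141 rad/s
For an in-line slider-crank, x = r cosθ + √(L² − r² sin²θ), so v = −rω sinθ·[1 + r cosθ/√(L² − r² sin²θ)].
With r = 0.0587 m, L = 0.2161 m, θ = 54°: √(L² − r² sin²θ) = 0.21082 m.
v = −0.0587·141·0.80902·[1 + 0.0587·0.58779/0.21082] = -7.7893 m/s.
|v| = 7.7893 m/s.

7.79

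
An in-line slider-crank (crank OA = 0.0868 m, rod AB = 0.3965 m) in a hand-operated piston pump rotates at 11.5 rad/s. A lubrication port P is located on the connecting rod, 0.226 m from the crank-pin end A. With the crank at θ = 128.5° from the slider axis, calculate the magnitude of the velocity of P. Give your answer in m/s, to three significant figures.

0.768

ω = 11.5 rad/s.  Crank-pin speed |V_A| = rω = 0.9982 m/s, perpendicular to OA.
Rod angle: sinφ = −(r/L) sinθ ⇒ φ = -9.865°; ω_rod = −rω cosθ/√(L²−r²sin²θ) = +1.5907 rad/s.
V_P = V_A + ω_rod × AP, with AP = 0.226 m along the rod.
Components: V_Px = −rω sinθ − a·ω_rod·sinφ = -0.71961 m/s;  V_Py = rω cosθ + a·ω_rod·cosφ = -0.26721 m/s.
|V_P| = √(V_Px² + V_Py²) = 0.76762 m/s.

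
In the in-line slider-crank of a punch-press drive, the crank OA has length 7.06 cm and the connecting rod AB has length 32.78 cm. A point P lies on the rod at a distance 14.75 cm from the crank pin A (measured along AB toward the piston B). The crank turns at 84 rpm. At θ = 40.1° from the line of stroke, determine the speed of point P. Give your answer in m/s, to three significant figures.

0.503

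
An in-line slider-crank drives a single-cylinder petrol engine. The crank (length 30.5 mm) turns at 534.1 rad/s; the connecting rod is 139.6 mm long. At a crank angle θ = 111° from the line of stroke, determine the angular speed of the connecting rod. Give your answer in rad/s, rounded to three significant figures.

42.7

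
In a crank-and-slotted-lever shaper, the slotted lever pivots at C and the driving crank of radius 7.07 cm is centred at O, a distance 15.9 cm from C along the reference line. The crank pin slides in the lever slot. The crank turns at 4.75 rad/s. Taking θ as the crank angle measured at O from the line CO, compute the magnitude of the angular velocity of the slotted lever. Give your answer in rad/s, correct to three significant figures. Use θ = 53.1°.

1.27

ω = 4.75 rad/s
Crank pin A relative to C: A = (d + r cosθ, r sinθ); lever angle φ = atan2(r sinθ, d + r cosθ).
Differentiating tanφ: φ̇ = rω(d cosθ + r)/(d² + r² + 2dr cosθ).
d² + r² + 2dr cosθ = |CA|² = 0.0437785 m²;  d cosθ + r = +0.16617 m.
|ω_lever| = |0.0707·4.75·+0.16617| / 0.0437785 = 1.2747 rad/s.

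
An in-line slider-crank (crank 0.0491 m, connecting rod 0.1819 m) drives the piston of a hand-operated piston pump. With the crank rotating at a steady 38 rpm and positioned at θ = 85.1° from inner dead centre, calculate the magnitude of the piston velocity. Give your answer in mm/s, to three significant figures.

199

ω = 2π·38/60 = 3.979 rad/s
For an in-line slider-crank, x = r cosθ + √(L² − r² sin²θ), so v = −rω sinθ·[1 + r cosθ/√(L² − r² sin²θ)].
With r = 0.0491 m, L = 0.1819 m, θ = 85.1°: √(L² − r² sin²θ) = 0.1752 m.
v = −0.0491·3.979·0.99635·[1 + 0.0491·0.08542/0.1752] = -0.19933 m/s.
|v| = 0.19933 m/s = 199.33 mm/s.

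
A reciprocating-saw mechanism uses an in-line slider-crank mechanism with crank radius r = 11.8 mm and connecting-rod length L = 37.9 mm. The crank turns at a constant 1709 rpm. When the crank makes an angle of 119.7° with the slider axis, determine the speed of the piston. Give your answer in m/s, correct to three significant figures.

ω = 2π·1709/60 = 179 rad/s
For an in-line slider-crank, x = r cosθ + √(L² − r² sin²θ), so v = −rω sinθ·[1 + r cosθ/√(L² − r² sin²θ)].
With r = 0.0118 m, L = 0.0379 m, θ = 119.7°: √(L² − r² sin²θ) = 0.036488 m.
v = −0.0118·179·0.86863·[1 + 0.0118·-0.49546/0.036488] = -1.5405 m/s.
|v| = 1.5405 m/s.

1.54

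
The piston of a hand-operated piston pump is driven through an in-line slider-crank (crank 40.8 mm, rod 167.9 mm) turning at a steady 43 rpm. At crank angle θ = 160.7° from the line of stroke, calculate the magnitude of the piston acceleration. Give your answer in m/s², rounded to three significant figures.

0.622

ω = 2π·43/60 = 4.503 rad/s
x(θ) = r cosθ + √(L² − r² sin²θ); with ω constant, a = ω²·d²x/dθ².
d²x/dθ² = −r cosθ − r²(cos2θ)/√u − r⁴ sin²2θ/(4u^{3/2}),  u = L² − r² sin²θ = 0.0280086 m².
Substituting r = 0.0408 m, L = 0.1679 m, θ = 160.7°: d²x/dθ² = +0.030676 m.
a = ω²·d²x/dθ² = (4.503)²·(+0.030676) = +0.62201 m/s²;  |a| = 0.62201 m/s².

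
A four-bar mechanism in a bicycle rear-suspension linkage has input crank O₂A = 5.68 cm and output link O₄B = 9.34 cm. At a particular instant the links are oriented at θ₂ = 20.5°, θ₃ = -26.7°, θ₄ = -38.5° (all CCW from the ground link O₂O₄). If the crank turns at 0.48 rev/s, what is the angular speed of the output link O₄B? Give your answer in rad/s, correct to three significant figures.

6.58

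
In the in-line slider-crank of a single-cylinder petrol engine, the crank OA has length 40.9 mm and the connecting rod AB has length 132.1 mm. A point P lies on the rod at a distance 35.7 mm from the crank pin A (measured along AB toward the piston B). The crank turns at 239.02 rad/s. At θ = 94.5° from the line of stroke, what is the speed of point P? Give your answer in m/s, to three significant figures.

9.69

ω = 239 rad/s.  Crank-pin speed |V_A| = rω = 9.7759 m/s, perpendicular to OA.
Rod angle: sinφ = −(r/L) sinθ ⇒ φ = -17.978°; ω_rod = −rω cosθ/√(L²−r²sin²θ) = +6.1043 rad/s.
V_P = V_A + ω_rod × AP, with AP = 0.0357 m along the rod.
Components: V_Px = −rω sinθ − a·ω_rod·sinφ = -9.6785 m/s;  V_Py = rω cosθ + a·ω_rod·cosφ = -0.55973 m/s.
|V_P| = √(V_Px² + V_Py²) = 9.6947 m/s.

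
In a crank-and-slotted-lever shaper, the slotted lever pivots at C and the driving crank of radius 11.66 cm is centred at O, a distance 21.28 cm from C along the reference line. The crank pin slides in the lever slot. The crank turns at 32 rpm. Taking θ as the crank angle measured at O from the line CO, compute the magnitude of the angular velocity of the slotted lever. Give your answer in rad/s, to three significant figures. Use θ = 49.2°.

1.09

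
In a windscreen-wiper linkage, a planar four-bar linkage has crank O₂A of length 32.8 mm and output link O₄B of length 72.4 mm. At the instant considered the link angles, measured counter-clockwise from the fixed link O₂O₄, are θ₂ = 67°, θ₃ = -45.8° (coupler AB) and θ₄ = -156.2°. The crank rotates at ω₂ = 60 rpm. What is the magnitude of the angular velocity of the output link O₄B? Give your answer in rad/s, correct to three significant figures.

2.80

ω₂ = 6.283 rad/s (from 60 rpm).
Differentiating the loop-closure r₂e^{iθ₂}+r₃e^{iθ₃}=r₁+r₄e^{iθ₄} gives r₂ω₂e^{iθ₂}+r₃ω₃e^{iθ₃}=r₄ω₄e^{iθ₄}.
Eliminating the other unknown: ω₄ = r₂ω₂ sin(θ₂−θ₃) / [r₄ sin(θ₄−θ₃)].
Numerator sine = +0.92186; denominator sine = -0.93728.
Result = 0.0328·6.283·(+0.92186) / (0.0724·(-0.93728)) = -2.7997 rad/s; magnitude 2.7997 rad/s.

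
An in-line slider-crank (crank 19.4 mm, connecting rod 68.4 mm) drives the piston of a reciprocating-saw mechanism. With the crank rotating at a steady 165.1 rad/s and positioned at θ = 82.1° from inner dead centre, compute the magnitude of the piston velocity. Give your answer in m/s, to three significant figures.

3.30

ω = 165.1 rad/s
For an in-line slider-crank, x = r cosθ + √(L² − r² sin²θ), so v = −rω sinθ·[1 + r cosθ/√(L² − r² sin²θ)].
With r = 0.0194 m, L = 0.0684 m, θ = 82.1°: √(L² − r² sin²θ) = 0.065645 m.
v = −0.0194·165.1·0.99051·[1 + 0.0194·0.13744/0.065645] = -3.3014 m/s.
|v| = 3.3014 m/s.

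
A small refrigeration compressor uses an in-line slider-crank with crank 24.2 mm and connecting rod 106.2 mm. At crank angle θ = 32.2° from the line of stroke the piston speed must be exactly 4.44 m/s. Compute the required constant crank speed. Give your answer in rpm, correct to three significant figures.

For an in-line slider-crank, |v_piston| = rω|sinθ|·[1 + r cosθ/√(L² − r² sin²θ)].
With r = 0.0242 m, L = 0.1062 m, θ = 32.2°: the bracketed kinematic factor |dx/dθ| = 0.015401 m.
ω = v/|dx/dθ| = 4.44/0.015401 = 288.3 rad/s.
N = 60ω/(2π) = 2753 rpm.

2750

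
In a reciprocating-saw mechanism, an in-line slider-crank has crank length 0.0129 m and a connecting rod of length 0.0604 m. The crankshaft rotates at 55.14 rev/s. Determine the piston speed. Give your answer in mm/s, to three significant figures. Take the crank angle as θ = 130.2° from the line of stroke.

ω = 2π·55.1 = 346.5 rad/s
For an in-line slider-crank, x = r cosθ + √(L² − r² sin²θ), so v = −rω sinθ·[1 + r cosθ/√(L² − r² sin²θ)].
With r = 0.0129 m, L = 0.0604 m, θ = 130.2°: √(L² − r² sin²θ) = 0.059591 m.
v = −0.0129·346.5·0.76380·[1 + 0.0129·-0.64546/0.059591] = -2.9366 m/s.
|v| = 2.9366 m/s = 2936.6 mm/s.

2940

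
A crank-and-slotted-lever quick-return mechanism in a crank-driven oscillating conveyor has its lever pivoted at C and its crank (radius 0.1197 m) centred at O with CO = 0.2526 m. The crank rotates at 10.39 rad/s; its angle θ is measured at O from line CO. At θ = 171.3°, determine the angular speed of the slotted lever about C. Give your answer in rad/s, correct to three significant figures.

ω = 10.39 rad/s
Crank pin A relative to C: A = (d + r cosθ, r sinθ); lever angle φ = atan2(r sinθ, d + r cosθ).
Differentiating tanφ: φ̇ = rω(d cosθ + r)/(d² + r² + 2dr cosθ).
d² + r² + 2dr cosθ = |CA|² = 0.0183582 m²;  d cosθ + r = -0.12999 m.
|ω_lever| = |0.1197·10.39·-0.12999| / 0.0183582 = 8.8065 rad/s.

8.81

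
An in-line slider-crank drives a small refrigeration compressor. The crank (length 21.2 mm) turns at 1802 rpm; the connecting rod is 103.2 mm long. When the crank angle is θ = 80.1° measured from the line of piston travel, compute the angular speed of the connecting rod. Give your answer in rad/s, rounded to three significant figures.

6.81

ω = 188.7 rad/s (converted from 1802 rpm).
The rod makes angle φ with the slider axis where L sinφ = r sinθ; differentiating, L cosφ·φ̇ = r ω cosθ.
L cosφ = √(L² − r² sin²θ) = 0.10106 m.
|ω_rod| = r ω |cosθ| / √(L² − r² sin²θ) = 0.0212·188.7·0.17193/0.10106 = 6.8056 rad/s.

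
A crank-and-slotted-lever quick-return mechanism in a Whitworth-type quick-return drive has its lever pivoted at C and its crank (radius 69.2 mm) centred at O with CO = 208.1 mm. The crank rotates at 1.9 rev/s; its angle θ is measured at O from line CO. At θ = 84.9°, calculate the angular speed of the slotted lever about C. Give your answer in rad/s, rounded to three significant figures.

1.43

ω = 11.94 rad/s (from 1.9 rev/s).
Crank pin A relative to C: A = (d + r cosθ, r sinθ); lever angle φ = atan2(r sinθ, d + r cosθ).
Differentiating tanφ: φ̇ = rω(d cosθ + r)/(d² + r² + 2dr cosθ).
d² + r² + 2dr cosθ = |CA|² = 0.0506545 m²;  d cosθ + r = +0.087699 m.
|ω_lever| = |0.0692·11.94·+0.087699| / 0.0506545 = 1.4303 rad/s.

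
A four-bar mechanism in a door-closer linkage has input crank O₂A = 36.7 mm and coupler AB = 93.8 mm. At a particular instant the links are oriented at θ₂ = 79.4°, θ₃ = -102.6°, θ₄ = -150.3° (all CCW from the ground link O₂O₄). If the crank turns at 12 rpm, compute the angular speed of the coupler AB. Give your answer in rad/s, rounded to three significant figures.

ω₂ = 1.257 rad/s (from 12 rpm).
Differentiating the loop-closure r₂e^{iθ₂}+r₃e^{iθ₃}=r₁+r₄e^{iθ₄} gives r₂ω₂e^{iθ₂}+r₃ω₃e^{iθ₃}=r₄ω₄e^{iθ₄}.
Eliminating the other unknown: ω₃ = r₂ω₂ sin(θ₄−θ₂) / [r₃ sin(θ₃−θ₄)].
Numerator sine = +0.76267; denominator sine = +0.73963.
Result = 0.0367·1.257·(+0.76267) / (0.0938·(+0.73963)) = +0.50698 rad/s; magnitude 0.50698 rad/s.

0.507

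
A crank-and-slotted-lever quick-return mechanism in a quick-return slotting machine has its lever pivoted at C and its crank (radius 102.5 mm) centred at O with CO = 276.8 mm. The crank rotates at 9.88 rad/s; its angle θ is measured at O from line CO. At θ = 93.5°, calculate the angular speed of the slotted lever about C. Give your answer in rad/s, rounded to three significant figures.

1.04

ω = 9.88 rad/s
Crank pin A relative to C: A = (d + r cosθ, r sinθ); lever angle φ = atan2(r sinθ, d + r cosθ).
Differentiating tanφ: φ̇ = rω(d cosθ + r)/(d² + r² + 2dr cosθ).
d² + r² + 2dr cosθ = |CA|² = 0.0836604 m²;  d cosθ + r = +0.085602 m.
|ω_lever| = |0.1025·9.88·+0.085602| / 0.0836604 = 1.0362 rad/s.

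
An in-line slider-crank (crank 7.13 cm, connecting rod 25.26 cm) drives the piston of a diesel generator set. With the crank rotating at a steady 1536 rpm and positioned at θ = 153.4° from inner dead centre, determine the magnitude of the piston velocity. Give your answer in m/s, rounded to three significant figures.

3.83

ω = 2π·1536/60 = 160.8 rad/s
For an in-line slider-crank, x = r cosθ + √(L² − r² sin²θ), so v = −rω sinθ·[1 + r cosθ/√(L² − r² sin²θ)].
With r = 0.0713 m, L = 0.2526 m, θ = 153.4°: √(L² − r² sin²θ) = 0.25057 m.
v = −0.0713·160.8·0.44776·[1 + 0.0713·-0.89415/0.25057] = -3.8286 m/s.
|v| = 3.8286 m/s.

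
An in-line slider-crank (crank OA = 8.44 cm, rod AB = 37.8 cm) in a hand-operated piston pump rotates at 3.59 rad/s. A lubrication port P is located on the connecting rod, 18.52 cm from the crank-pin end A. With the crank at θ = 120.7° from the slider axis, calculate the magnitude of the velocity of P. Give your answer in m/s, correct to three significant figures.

0.258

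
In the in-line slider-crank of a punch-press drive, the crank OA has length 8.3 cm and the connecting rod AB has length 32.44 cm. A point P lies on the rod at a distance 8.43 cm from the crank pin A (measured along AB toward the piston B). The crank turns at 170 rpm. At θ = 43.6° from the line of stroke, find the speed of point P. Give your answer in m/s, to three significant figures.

ω = 17.8 rad/s.  Crank-pin speed |V_A| = rω = 1.4776 m/s, perpendicular to OA.
Rod angle: sinφ = −(r/L) sinθ ⇒ φ = -10.163°; ω_rod = −rω cosθ/√(L²−r²sin²θ) = -3.3511 rad/s.
V_P = V_A + ω_rod × AP, with AP = 0.0843 m along the rod.
Components: V_Px = −rω sinθ − a·ω_rod·sinφ = -1.0688 m/s;  V_Py = rω cosθ + a·ω_rod·cosφ = +0.79197 m/s.
|V_P| = √(V_Px² + V_Py²) = 1.3303 m/s.

1.33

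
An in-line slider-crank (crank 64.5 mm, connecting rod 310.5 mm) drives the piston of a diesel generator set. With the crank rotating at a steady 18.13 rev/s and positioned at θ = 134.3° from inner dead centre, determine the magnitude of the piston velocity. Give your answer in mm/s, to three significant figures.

4490

ω = 2π·18.1 = 113.9 rad/s
For an in-line slider-crank, x = r cosθ + √(L² − r² sin²θ), so v = −rω sinθ·[1 + r cosθ/√(L² − r² sin²θ)].
With r = 0.0645 m, L = 0.3105 m, θ = 134.3°: √(L² − r² sin²θ) = 0.30705 m.
v = −0.0645·113.9·0.71569·[1 + 0.0645·-0.69842/0.30705] = -4.487 m/s.
|v| = 4.487 m/s = 4487 mm/s.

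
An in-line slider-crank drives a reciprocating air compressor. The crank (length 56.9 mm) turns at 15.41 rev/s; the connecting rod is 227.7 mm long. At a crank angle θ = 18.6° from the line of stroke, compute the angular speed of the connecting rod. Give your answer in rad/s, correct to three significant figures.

ω = 96.82 rad/s (converted from 15.41 rev/s).
The rod makes angle φ with the slider axis where L sinφ = r sinθ; differentiating, L cosφ·φ̇ = r ω cosθ.
L cosφ = √(L² − r² sin²θ) = 0.22698 m.
|ω_rod| = r ω |cosθ| / √(L² − r² sin²θ) = 0.0569·96.82·0.94777/0.22698 = 23.005 rad/s.

23.0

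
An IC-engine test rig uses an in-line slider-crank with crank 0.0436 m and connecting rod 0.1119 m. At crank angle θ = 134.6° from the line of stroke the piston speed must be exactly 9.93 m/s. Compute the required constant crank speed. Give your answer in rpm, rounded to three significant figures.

4270

For an in-line slider-crank, |v_piston| = rω|sinθ|·[1 + r cosθ/√(L² − r² sin²θ)].
With r = 0.0436 m, L = 0.1119 m, θ = 134.6°: the bracketed kinematic factor |dx/dθ| = 0.022204 m.
ω = v/|dx/dθ| = 9.93/0.022204 = 447.21 rad/s.
N = 60ω/(2π) = 4270.6 rpm.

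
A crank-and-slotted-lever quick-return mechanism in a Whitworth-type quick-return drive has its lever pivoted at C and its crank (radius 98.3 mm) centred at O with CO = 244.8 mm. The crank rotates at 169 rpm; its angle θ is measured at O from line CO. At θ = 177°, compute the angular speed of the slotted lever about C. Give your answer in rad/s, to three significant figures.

ω = 17.7 rad/s (from 169 rpm).
Crank pin A relative to C: A = (d + r cosθ, r sinθ); lever angle φ = atan2(r sinθ, d + r cosθ).
Differentiating tanφ: φ̇ = rω(d cosθ + r)/(d² + r² + 2dr cosθ).
d² + r² + 2dr cosθ = |CA|² = 0.0215282 m²;  d cosθ + r = -0.14616 m.
|ω_lever| = |0.0983·17.7·-0.14616| / 0.0215282 = 11.811 rad/s.

11.8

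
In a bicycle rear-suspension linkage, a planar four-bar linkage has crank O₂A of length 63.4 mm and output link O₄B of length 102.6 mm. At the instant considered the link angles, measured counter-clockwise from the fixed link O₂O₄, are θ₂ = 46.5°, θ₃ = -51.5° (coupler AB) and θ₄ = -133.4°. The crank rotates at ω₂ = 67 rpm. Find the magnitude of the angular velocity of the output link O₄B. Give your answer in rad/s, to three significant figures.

ω₂ = 7.016 rad/s (from 67 rpm).
Differentiating the loop-closure r₂e^{iθ₂}+r₃e^{iθ₃}=r₁+r₄e^{iθ₄} gives r₂ω₂e^{iθ₂}+r₃ω₃e^{iθ₃}=r₄ω₄e^{iθ₄}.
Eliminating the other unknown: ω₄ = r₂ω₂ sin(θ₂−θ₃) / [r₄ sin(θ₄−θ₃)].
Numerator sine = +0.99027; denominator sine = -0.99002.
Result = 0.0634·7.016·(+0.99027) / (0.1026·(-0.99002)) = -4.3366 rad/s; magnitude 4.3366 rad/s.

4.34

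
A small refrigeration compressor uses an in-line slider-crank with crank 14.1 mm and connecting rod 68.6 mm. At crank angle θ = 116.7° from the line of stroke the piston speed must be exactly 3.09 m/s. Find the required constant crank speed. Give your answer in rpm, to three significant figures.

2590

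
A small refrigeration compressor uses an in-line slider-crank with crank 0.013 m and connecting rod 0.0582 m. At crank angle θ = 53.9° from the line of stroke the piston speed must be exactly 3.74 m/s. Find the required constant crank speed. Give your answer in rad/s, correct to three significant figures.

314

For an in-line slider-crank, |v_piston| = rω|sinθ|·[1 + r cosθ/√(L² − r² sin²θ)].
With r = 0.013 m, L = 0.0582 m, θ = 53.9°: the bracketed kinematic factor |dx/dθ| = 0.011909 m.
ω = v/|dx/dθ| = 3.74/0.011909 = 314.04 rad/s.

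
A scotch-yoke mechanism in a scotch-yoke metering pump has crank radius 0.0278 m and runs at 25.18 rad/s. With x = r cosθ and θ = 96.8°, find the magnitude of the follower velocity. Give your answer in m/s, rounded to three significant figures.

0.695

ω = 25.18 rad/s
x = r cosθ ⇒ ẋ = −rω sinθ.
|v| = rω|sinθ| = 0.0278·25.18·|sin 96.8°| = 0.69508 m/s.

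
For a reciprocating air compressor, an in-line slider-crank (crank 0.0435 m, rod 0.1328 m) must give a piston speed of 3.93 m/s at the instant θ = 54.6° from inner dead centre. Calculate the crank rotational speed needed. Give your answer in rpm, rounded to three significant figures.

884

For an in-line slider-crank, |v_piston| = rω|sinθ|·[1 + r cosθ/√(L² − r² sin²θ)].
With r = 0.0435 m, L = 0.1328 m, θ = 54.6°: the bracketed kinematic factor |dx/dθ| = 0.04244 m.
ω = v/|dx/dθ| = 3.93/0.04244 = 92.602 rad/s.
N = 60ω/(2π) = 884.28 rpm.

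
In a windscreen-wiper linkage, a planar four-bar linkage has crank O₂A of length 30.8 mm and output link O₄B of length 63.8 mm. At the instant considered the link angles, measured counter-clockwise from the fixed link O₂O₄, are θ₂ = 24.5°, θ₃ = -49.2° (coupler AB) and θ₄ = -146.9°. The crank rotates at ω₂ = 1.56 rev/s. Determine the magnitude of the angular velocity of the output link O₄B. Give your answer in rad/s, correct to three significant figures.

ω₂ = 9.802 rad/s (from 1.56 rev/s).
Differentiating the loop-closure r₂e^{iθ₂}+r₃e^{iθ₃}=r₁+r₄e^{iθ₄} gives r₂ω₂e^{iθ₂}+r₃ω₃e^{iθ₃}=r₄ω₄e^{iθ₄}.
Eliminating the other unknown: ω₄ = r₂ω₂ sin(θ₂−θ₃) / [r₄ sin(θ₄−θ₃)].
Numerator sine = +0.95981; denominator sine = -0.99098.
Result = 0.0308·9.802·(+0.95981) / (0.0638·(-0.99098)) = -4.583 rad/s; magnitude 4.583 rad/s.

4.58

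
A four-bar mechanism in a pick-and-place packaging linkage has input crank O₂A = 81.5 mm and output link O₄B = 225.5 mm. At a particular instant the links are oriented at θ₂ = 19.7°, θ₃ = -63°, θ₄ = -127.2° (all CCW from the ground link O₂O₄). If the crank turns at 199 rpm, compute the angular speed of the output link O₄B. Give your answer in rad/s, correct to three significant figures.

8.30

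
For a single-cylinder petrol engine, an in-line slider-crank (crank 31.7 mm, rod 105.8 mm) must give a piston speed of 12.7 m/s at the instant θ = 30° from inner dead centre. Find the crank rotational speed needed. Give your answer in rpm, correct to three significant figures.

6060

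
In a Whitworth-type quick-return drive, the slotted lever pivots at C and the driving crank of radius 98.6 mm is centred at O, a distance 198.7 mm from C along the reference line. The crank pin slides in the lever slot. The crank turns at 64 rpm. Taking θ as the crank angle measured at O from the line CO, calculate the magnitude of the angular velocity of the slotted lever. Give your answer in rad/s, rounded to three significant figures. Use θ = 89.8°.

1.33

ω = 6.702 rad/s (from 64 rpm).
Crank pin A relative to C: A = (d + r cosθ, r sinθ); lever angle φ = atan2(r sinθ, d + r cosθ).
Differentiating tanφ: φ̇ = rω(d cosθ + r)/(d² + r² + 2dr cosθ).
d² + r² + 2dr cosθ = |CA|² = 0.0493404 m²;  d cosθ + r = +0.099294 m.
|ω_lever| = |0.0986·6.702·+0.099294| / 0.0493404 = 1.3299 rad/s.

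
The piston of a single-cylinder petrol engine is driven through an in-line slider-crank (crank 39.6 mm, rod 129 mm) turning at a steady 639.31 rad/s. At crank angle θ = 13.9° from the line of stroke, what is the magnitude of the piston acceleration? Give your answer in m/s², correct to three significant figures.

20100

ω = 639.3 rad/s
x(θ) = r cosθ + √(L² − r² sin²θ); with ω constant, a = ω²·d²x/dθ².
d²x/dθ² = −r cosθ − r²(cos2θ)/√u − r⁴ sin²2θ/(4u^{3/2}),  u = L² − r² sin²θ = 0.0165505 m².
Substituting r = 0.0396 m, L = 0.129 m, θ = 13.9°: d²x/dθ² = -0.049286 m.
a = ω²·d²x/dθ² = (639.3)²·(-0.049286) = -20144 m/s²;  |a| = 20144 m/s².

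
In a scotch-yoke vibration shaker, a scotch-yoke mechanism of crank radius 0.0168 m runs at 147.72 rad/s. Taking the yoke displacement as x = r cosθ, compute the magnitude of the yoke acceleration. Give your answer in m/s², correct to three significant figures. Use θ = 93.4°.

ω = 147.7 rad/s
x = r cosθ ⇒ ẍ = −rω² cosθ (ω constant).
|a| = rω²|cosθ| = 0.0168·(147.7)²·|cos 93.4°| = 21.741 m/s².

21.7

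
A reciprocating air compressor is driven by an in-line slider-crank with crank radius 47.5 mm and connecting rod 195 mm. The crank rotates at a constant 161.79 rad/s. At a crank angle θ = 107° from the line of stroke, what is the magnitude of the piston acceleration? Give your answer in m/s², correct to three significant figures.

ω = 161.8 rad/s
x(θ) = r cosθ + √(L² − r² sin²θ); with ω constant, a = ω²·d²x/dθ².
d²x/dθ² = −r cosθ − r²(cos2θ)/√u − r⁴ sin²2θ/(4u^{3/2}),  u = L² − r² sin²θ = 0.0359616 m².
Substituting r = 0.0475 m, L = 0.195 m, θ = 107°: d²x/dθ² = +0.023693 m.
a = ω²·d²x/dθ² = (161.8)²·(+0.023693) = +620.19 m/s²;  |a| = 620.19 m/s².

620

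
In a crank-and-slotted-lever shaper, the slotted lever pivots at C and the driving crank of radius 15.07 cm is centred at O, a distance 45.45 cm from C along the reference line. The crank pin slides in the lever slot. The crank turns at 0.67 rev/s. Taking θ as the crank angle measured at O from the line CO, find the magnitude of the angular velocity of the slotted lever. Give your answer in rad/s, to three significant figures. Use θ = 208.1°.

ω = 4.21 rad/s (from 0.67 rev/s).
Crank pin A relative to C: A = (d + r cosθ, r sinθ); lever angle φ = atan2(r sinθ, d + r cosθ).
Differentiating tanφ: φ̇ = rω(d cosθ + r)/(d² + r² + 2dr cosθ).
d² + r² + 2dr cosθ = |CA|² = 0.108441 m²;  d cosθ + r = -0.25023 m.
|ω_lever| = |0.1507·4.21·-0.25023| / 0.108441 = 1.4639 rad/s.

1.46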